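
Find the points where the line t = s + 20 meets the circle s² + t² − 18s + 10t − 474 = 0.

(−9, 11) and (−7, 13)

From the line, t = s + 20. Substituting:
2s² + 32s + 126 = 0  ⟹  s² + 16s + 63 = 0
s = −7 or s = −9, giving (−7, 13) and (−9, 11).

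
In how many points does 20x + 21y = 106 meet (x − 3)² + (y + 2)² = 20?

2

Centre (3, −2), r² = 20. Distance² from centre to line = (−88)²/841 = 7744/841.
Since d² < r², the line cuts the circle twice.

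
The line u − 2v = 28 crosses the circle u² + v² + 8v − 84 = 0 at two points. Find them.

(0, −14) and (8, −10)

Substitute v = (−28 + u)/2:
5u² − 40u = 0  ⟹  u² − 8u = 0
u = 8 or u = 0, giving (8, −10) and (0, −14).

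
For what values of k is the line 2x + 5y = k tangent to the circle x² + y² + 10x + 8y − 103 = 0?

Tangency holds when the distance from the centre (−5, −4) to the line equals the radius 12:
|2·(−5) + 5·(−4) − k| / √29 = 12
|k − (−30)| = 12√29.

k = −30 ± 12√29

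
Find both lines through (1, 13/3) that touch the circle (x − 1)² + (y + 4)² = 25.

4x + 3y = 17 and 4x − 3y = −9

Let a tangent through (1, 13/3) have slope m. Its distance from (1, −4) must equal 5:
(0m − (−25/3))² = 25(m² + 1)
9m² − 16 = 0, so m = −4/3 or m = 4/3.
With m = −4/3: 4x + 3y = 17. With m = 4/3: 4x − 3y = −9.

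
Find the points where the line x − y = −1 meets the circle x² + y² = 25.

(−4, −3) and (3, 4)

Express y = x + 1 and substitute into the circle:
2x² + 2x − 24 = 0  ⟹  x² + x − 12 = 0
x = 3 or x = −4, giving (3, 4) and (−4, −3).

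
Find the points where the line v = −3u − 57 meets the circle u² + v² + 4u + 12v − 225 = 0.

(−18, −3) and (−13, −18)

From the line, v = −3u − 57. Substituting:
10u² + 310u + 2340 = 0  ⟹  u² + 31u + 234 = 0
u = −13 or u = −18, giving (−13, −18) and (−18, −3).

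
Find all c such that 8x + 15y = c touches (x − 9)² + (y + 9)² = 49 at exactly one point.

c = −182 or c = 56

Tangency holds when the distance from the centre (9, −9) to the line equals the radius 7:
|8·9 + 15·(−9) − c| / √289 = 7
|c − (−63)| = 7·17, so c = 56 or c = −182.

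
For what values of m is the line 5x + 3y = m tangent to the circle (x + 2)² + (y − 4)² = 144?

m = 2 ± 12√34

The line touches the circle iff its distance from (−2, 4) is 12:
|5·(−2) + 3·4 − m| / √34 = 12
|m − (2)| = 12√34.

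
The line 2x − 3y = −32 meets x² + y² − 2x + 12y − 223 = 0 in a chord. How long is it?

The distance from (1, −6) to the line is 52/√13, and r² = 260.
Chord = 2√(r² − d²) = 2·√(52) = 4√13.

4√13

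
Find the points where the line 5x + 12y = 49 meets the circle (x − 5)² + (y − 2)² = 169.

Substitute y = (49 − 5x)/12:
169x² − 1690x − 20111 = 0  ⟹  x² − 10x − 119 = 0
x = 17 or x = −7, giving (17, −3) and (−7, 7).

(−7, 7) and (17, −3)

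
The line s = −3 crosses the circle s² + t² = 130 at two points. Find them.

The line gives s = −3. Substituting into the circle:
t² − 121 = 0
t = 11 or t = −11, giving (−3, 11) and (−3, −11).

(−3, −11) and (−3, 11)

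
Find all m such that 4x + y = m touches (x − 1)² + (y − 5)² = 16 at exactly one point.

The line touches the circle iff its distance from (1, 5) is 4:
|4·1 + 1·5 − m| / √17 = 4
|m − (9)| = 4√17.

m = 9 ± 4√17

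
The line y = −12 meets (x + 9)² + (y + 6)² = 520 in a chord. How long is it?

Express y = −12 and substitute into the circle:
x² + 18x − 403 = 0
x = 13 or x = −31, giving (13, −12) and (−31, −12).
|(13, −12) − (−31, −12)| = √((44)² + (0)²) = 44.

44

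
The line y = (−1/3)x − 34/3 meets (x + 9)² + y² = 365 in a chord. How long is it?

From the line, y = (−34 − x)/3. Substituting:
10x² + 230x − 1400 = 0  ⟹  x² + 23x − 140 = 0
x = 5 or x = −28, giving (5, −13) and (−28, −2).
|(5, −13) − (−28, −2)| = √((33)² + (−11)²) = 11√10.

11√10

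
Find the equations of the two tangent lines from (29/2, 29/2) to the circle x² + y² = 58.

A line y − (29/2) = m(x − (29/2)) is tangent when its distance from (0, 0) is √58:
(−29/2m − (−29/2))² = 58(m² + 1)
21m² − 58m + 21 = 0, so m = 7/3 or m = 3/7.
With m = 7/3: 7x − 3y = 58. With m = 3/7: 3x − 7y = −58.

7x − 3y = 58 and 3x − 7y = −58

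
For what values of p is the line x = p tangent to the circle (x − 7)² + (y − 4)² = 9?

p = 4 or p = 10

The line touches the circle iff its distance from (7, 4) is 3:
|1·7 + 0·4 − p| / √1 = 3
|p − (7)| = 3, so p = 10 or p = 4.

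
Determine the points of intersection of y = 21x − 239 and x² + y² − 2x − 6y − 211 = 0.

(11, −8) and (12, 13)

From the line, y = 21x − 239. Substituting:
442x² − 10166x + 58344 = 0  ⟹  x² − 23x + 132 = 0
x = 12 or x = 11, giving (12, 13) and (11, −8).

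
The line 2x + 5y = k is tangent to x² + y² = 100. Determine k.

k = ±10√29

Tangency holds when the distance from the centre (0, 0) to the line equals the radius 10:
|2·0 + 5·0 − k| / √29 = 10
|k| = 10√29.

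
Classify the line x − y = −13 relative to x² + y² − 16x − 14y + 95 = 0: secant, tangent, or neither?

neither

Centre (8, 7), r² = 18. Distance² from centre to line = (14)²/2 = 98.
Since d² > r², the line lies outside the circle.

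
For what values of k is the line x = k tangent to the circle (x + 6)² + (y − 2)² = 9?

The line touches the circle iff its distance from (−6, 2) is 3:
|1·(−6) + 0·2 − k| / √1 = 3
|k − (−6)| = 3, so k = −3 or k = −9.

k = −9 or k = −3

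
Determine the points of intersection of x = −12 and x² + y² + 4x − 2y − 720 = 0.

The line gives x = −12. Substituting into the circle:
y² − 2y − 624 = 0
y = 26 or y = −24, giving (−12, 26) and (−12, −24).

(−12, −24) and (−12, 26)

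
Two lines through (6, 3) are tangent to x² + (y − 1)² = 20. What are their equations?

A line y − (3) = m(x − (6)) is tangent when its distance from (0, 1) is 2√5:
[m·(−6) − (−2)]² = 20(m² + 1)
2m² − 3m − 2 = 0, so m = 2 or m = −1/2.
Through (6, 3) these give 2x − y = 9 and x + 2y = 12.

2x − y = 9 and x + 2y = 12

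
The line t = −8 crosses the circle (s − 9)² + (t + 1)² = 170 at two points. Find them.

From the line, t = −8. Substituting:
s² − 18s − 40 = 0
s = 20 or s = −2, giving (20, −8) and (−2, −8).

(−2, −8) and (20, −8)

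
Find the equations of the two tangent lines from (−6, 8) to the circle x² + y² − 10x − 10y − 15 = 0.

7x + 4y = −10 and 4x − 7y = −80

Write the tangent as mx − y + (8 − m·(−6)) = 0 and set its distance from the centre to √65:
[m·(11) − (−3)]² = 65(m² + 1)
28m² + 33m − 28 = 0, so m = −7/4 or m = 4/7.
Through (−6, 8) these give 7x + 4y = −10 and 4x − 7y = −80.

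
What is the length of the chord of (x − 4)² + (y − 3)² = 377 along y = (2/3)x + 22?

4√13

The distance from (4, 3) to the line is 65/√13, and r² = 377.
Half the chord is √(r² − d²) = √(52), so the full chord is 4√13.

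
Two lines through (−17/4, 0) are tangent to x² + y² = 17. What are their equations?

Write the tangent as mx − y + (0 − m·(−17/4)) = 0 and set its distance from the centre to √17:
(17/4m − (0))² = 17(m² + 1)
m² − 16 = 0, so m = −4 or m = 4.
With m = −4: 4x + y = −17. With m = 4: 4x − y = −17.

4x + y = −17 and 4x − y = −17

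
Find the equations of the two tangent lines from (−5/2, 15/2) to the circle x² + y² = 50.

x + 7y = 50 and x − y = −10

A line y − (15/2) = m(x − (−5/2)) is tangent when its distance from (0, 0) is 5√2:
(5/2m − (−15/2))² = 50(m² + 1)
7m² − 6m − 1 = 0, so m = −1/7 or m = 1.
Through (−5/2, 15/2) these give x + 7y = 50 and x − y = −10.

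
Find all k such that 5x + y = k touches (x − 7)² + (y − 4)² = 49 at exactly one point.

k = 39 ± 7√26

The line touches the circle iff its distance from (7, 4) is 7:
|5·7 + 1·4 − k| / √26 = 7
|k − (39)| = 7√26.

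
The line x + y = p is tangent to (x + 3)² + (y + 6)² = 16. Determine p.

The line touches the circle iff its distance from (−3, −6) is 4:
|1·(−3) + 1·(−6) − p| / √2 = 4
|p − (−9)| = 4√2.

p = −9 ± 4√2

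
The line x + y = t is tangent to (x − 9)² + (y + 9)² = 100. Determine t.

The line touches the circle iff its distance from (9, −9) is 10:
|1·9 + 1·(−9) − t| / √2 = 10
|t| = 10√2.

t = ±10√2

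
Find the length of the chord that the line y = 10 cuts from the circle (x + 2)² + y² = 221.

Express y = 10 and substitute into the circle:
x² + 4x − 117 = 0
x = 9 or x = −13, giving (9, 10) and (−13, 10).
|(9, 10) − (−13, 10)| = √((22)² + (0)²) = 22.

22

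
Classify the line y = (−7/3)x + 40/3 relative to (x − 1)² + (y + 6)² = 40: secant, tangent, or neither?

neither

Centre (1, −6), r² = 40. Distance² from centre to line = (−51)²/58 = 2601/58.
Since d² > r², the line lies outside the circle.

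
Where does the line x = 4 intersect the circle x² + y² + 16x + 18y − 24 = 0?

(4, −14) and (4, −4)

The line gives x = 4. Substituting into the circle:
y² + 18y + 56 = 0
y = −4 or y = −14, giving (4, −4) and (4, −14).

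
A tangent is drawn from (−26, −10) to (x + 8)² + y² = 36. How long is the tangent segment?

The centre is (−8, 0) and r = 6. The square of the distance from P to the centre is 324 + 100 = 424.
The tangent meets the radius at right angles, so tangent² = |PO|² − r² = 424 − 36 = 388.

2√97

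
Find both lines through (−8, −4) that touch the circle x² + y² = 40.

x + 3y = −20 and 3x − y = −20

Write the tangent as mx − y + (−4 − m·(−8)) = 0 and set its distance from the centre to 2√10:
[m·(8) − (4)]² = 40(m² + 1)
3m² − 8m − 3 = 0, so m = −1/3 or m = 3.
Through (−8, −4) these give x + 3y = −20 and 3x − y = −20.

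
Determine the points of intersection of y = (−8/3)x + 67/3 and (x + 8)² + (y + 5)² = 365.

From the line, y = (67 − 8x)/3. Substituting:
73x² − 1168x + 4015 = 0  ⟹  x² − 16x + 55 = 0
x = 11 or x = 5, giving (11, −7) and (5, 9).

(5, 9) and (11, −7)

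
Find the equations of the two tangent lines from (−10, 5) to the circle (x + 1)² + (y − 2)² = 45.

Let a tangent through (−10, 5) have slope m. Its distance from (−1, 2) must equal 3√5:
(9m − (−3))² = 45(m² + 1)
2m² + 3m − 2 = 0, so m = 1/2 or m = −2.
With m = 1/2: x − 2y = −20. With m = −2: 2x + y = −15.

x − 2y = −20 and 2x + y = −15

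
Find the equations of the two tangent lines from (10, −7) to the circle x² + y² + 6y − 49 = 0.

Let a tangent through (10, −7) have slope m. Its distance from (0, −3) must equal √58:
(−10m − (4))² = 58(m² + 1)
21m² + 40m − 21 = 0, so m = 3/7 or m = −7/3.
With m = 3/7: 3x − 7y = 79. With m = −7/3: 7x + 3y = 49.

3x − 7y = 79 and 7x + 3y = 49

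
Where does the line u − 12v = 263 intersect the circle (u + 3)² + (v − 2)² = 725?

(−13, −23) and (11, −21)

Substitute v = (−263 + u)/12:
145u² + 290u − 20735 = 0  ⟹  u² + 2u − 143 = 0
u = 11 or u = −13, giving (11, −21) and (−13, −23).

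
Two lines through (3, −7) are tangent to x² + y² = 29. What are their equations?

2x + 5y = −29 and 5x − 2y = 29

Write the tangent as mx − y + (−7 − m·(3)) = 0 and set its distance from the centre to √29:
[m·(−3) − (7)]² = 29(m² + 1)
10m² − 21m − 10 = 0, so m = −2/5 or m = 5/2.
With m = −2/5: 2x + 5y = −29. With m = 5/2: 5x − 2y = 29.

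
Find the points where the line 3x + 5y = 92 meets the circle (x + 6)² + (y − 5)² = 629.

Substitute y = (92 − 3x)/5:
34x² − 102x − 10336 = 0  ⟹  x² − 3x − 304 = 0
x = 19 or x = −16, giving (19, 7) and (−16, 28).

(−16, 28) and (19, 7)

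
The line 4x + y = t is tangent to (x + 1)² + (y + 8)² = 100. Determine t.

t = −12 ± 10√17

For a tangent, require d(centre, line) = r = 10.
|4·(−1) + 1·(−8) − t| / √17 = 10
|t − (−12)| = 10√17.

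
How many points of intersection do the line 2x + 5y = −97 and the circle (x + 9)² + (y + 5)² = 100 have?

d² = (2·(−9) + 5·(−5) − (−97))²/29 = 2916/29; r² = 100.
Since d² > r², the line lies outside the circle.

0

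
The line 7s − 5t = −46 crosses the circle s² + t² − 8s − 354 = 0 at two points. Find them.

Express t = (46 + 7s)/5 and substitute into the circle:
74s² + 444s − 6734 = 0  ⟹  s² + 6s − 91 = 0
s = 7 or s = −13, giving (7, 19) and (−13, −9).

(−13, −9) and (7, 19)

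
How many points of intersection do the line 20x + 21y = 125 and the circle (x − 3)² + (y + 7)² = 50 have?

0

Centre (3, −7), r² = 50. Distance² from centre to line = (−212)²/841 = 44944/841.
Since d² > r², the line lies outside the circle.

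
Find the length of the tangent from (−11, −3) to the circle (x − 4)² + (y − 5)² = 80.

The centre is (4, 5) and r = 4√5. The square of the distance from P to the centre is 225 + 64 = 289.
The tangent meets the radius at right angles, so tangent² = |PO|² − r² = 289 − 80 = 209.

√209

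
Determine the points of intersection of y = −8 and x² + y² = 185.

(−11, −8) and (11, −8)

From the line, y = −8. Substituting:
x² − 121 = 0
x = 11 or x = −11, giving (11, −8) and (−11, −8).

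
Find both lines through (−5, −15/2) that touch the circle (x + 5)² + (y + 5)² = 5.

Write the tangent as mx − y + (−15/2 − m·(−5)) = 0 and set its distance from the centre to √5:
(0m − (5/2))² = 5(m² + 1)
4m² − 1 = 0, so m = 1/2 or m = −1/2.
Through (−5, −15/2) these give x − 2y = 10 and x + 2y = −20.

x − 2y = 10 and x + 2y = −20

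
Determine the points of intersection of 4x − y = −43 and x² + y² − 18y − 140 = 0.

(−11, −1) and (−5, 23)

From the line, y = 4x + 43. Substituting:
17x² + 272x + 935 = 0  ⟹  x² + 16x + 55 = 0
x = −5 or x = −11, giving (−5, 23) and (−11, −1).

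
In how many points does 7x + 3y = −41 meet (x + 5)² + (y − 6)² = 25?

2

d² = (7·(−5) + 3·6 − (−41))²/58 = 288/29; r² = 25.
Since d² < r², the line cuts the circle twice.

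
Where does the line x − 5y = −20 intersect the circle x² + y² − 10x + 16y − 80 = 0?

Substitute y = (20 + x)/5:
26x² − 130x = 0  ⟹  x² − 5x = 0
x = 5 or x = 0, giving (5, 5) and (0, 4).

(0, 4) and (5, 5)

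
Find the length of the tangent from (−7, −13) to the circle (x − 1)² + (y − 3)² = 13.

The centre is (1, 3) and r = √13. The square of the distance from P to the centre is 64 + 256 = 320.
The tangent meets the radius at right angles, so tangent² = |PO|² − r² = 320 − 13 = 307.

√307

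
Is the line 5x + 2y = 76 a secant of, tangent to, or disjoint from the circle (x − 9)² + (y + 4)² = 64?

secant

Centre (9, −4), r² = 64. Distance² from centre to line = (−39)²/29 = 1521/29.
Since d² < r², the line cuts the circle twice.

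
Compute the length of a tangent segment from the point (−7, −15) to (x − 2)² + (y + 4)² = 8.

√194

Centre (2, −4), r² = 8. |PO|² = (−9)² + (−11)² = 202.
The tangent meets the radius at right angles, so tangent² = |PO|² − r² = 202 − 8 = 194.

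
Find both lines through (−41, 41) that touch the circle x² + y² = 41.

4x + 5y = 41 and 5x + 4y = −41

A line y − (41) = m(x − (−41)) is tangent when its distance from (0, 0) is √41:
(41m − (−41))² = 41(m² + 1)
20m² + 41m + 20 = 0, so m = −4/5 or m = −5/4.
With m = −4/5: 4x + 5y = 41. With m = −5/4: 5x + 4y = −41.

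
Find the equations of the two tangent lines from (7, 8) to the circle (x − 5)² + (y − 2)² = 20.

A line y − (8) = m(x − (7)) is tangent when its distance from (5, 2) is 2√5:
(−2m − (−6))² = 20(m² + 1)
2m² + 3m − 2 = 0, so m = 1/2 or m = −2.
Through (7, 8) these give x − 2y = −9 and 2x + y = 22.

x − 2y = −9 and 2x + y = 22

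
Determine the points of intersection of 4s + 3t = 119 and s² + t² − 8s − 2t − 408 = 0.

(17, 17) and (23, 9)

Express t = (119 − 4s)/3 and substitute into the circle:
25s² − 1000s + 9775 = 0  ⟹  s² − 40s + 391 = 0
s = 23 or s = 17, giving (23, 9) and (17, 17).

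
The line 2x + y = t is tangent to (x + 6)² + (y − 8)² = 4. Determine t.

t = −4 ± 2√5

For a tangent, require d(centre, line) = r = 2.
|2·(−6) + 1·8 − t| / √5 = 2
|t − (−4)| = 2√5.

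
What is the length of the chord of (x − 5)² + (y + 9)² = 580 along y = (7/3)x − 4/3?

Centre (5, −9), r² = 580. Perpendicular distance d from centre to line = |58| / √58 = 58/√58.
Chord = 2√(r² − d²) = 2·√(522) = 6√58.

6√58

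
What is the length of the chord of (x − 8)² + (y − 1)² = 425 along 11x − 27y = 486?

From the line, y = (−486 + 11x)/27. Substituting:
850x² − 22950x = 0  ⟹  x² − 27x = 0
x = 27 or x = 0, giving (27, −7) and (0, −18).
Chord length = distance between (27, −7) and (0, −18) = √850 = 5√34.

5√34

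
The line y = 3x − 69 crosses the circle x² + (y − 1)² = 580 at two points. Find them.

(18, −15) and (24, 3)

From the line, y = 3x − 69. Substituting:
10x² − 420x + 4320 = 0  ⟹  x² − 42x + 432 = 0
x = 24 or x = 18, giving (24, 3) and (18, −15).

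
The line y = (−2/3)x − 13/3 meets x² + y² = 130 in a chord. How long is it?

6√13

Express y = (−13 − 2x)/3 and substitute into the circle:
13x² + 52x − 1001 = 0  ⟹  x² + 4x − 77 = 0
x = 7 or x = −11, giving (7, −9) and (−11, 3).
Chord length = distance between (7, −9) and (−11, 3) = √468 = 6√13.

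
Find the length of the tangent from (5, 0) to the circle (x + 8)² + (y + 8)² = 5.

2√57

With centre O = (−8, −8), |OP|² = 233 and r² = 5.
The tangent meets the radius at right angles, so tangent² = |PO|² − r² = 233 − 5 = 228.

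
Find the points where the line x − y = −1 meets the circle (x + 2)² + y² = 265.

(−13, −12) and (10, 11)

Substitute y = x + 1:
2x² + 6x − 260 = 0  ⟹  x² + 3x − 130 = 0
x = 10 or x = −13, giving (10, 11) and (−13, −12).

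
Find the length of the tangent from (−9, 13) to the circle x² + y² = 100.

5√6

The centre is (0, 0) and r = 10. The square of the distance from P to the centre is 81 + 169 = 250.
Power of the point: PT² = |PO|² − r² = 150, so PT = 5√6.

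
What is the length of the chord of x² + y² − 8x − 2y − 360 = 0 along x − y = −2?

27√2

The distance from (4, 1) to the line is 5/√2, and r² = 377.
Half the chord is √(r² − d²) = √(729/2), so the full chord is 27√2.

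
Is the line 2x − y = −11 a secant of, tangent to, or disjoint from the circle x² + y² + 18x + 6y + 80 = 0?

secant

Substituting the line into the circle gives 5x² + 74x + 267 = 0.
Δ = 5476 − 5340 = 136.
Two real roots: the line is a secant.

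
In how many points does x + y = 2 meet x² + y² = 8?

Centre (0, 0), r² = 8. Distance² from centre to line = (−2)²/2 = 2.
Since d² < r², the line cuts the circle twice.

2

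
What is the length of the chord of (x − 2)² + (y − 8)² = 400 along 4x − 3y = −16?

Substitute y = (16 + 4x)/3:
25x² − 100x − 3500 = 0  ⟹  x² − 4x − 140 = 0
x = 14 or x = −10, giving (14, 24) and (−10, −8).
Chord length = distance between (14, 24) and (−10, −8) = √1600 = 40.

40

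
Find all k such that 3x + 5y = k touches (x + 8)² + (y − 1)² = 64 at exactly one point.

For a tangent, require d(centre, line) = r = 8.
|3·(−8) + 5·1 − k| / √34 = 8
|k − (−19)| = 8√34.

k = −19 ± 8√34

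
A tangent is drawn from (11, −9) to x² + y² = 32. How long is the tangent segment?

With centre O = (0, 0), |OP|² = 202 and r² = 32.
By the tangent–radius right angle, tangent length = √(|PO|² − r²) = √170.

√170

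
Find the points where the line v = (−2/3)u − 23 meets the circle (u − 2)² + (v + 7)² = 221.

Express v = (−69 − 2u)/3 and substitute into the circle:
13u² + 156u + 351 = 0  ⟹  u² + 12u + 27 = 0
u = −3 or u = −9, giving (−3, −21) and (−9, −17).

(−9, −17) and (−3, −21)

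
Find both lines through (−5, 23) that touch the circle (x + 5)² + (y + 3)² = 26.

Write the tangent as mx − y + (23 − m·(−5)) = 0 and set its distance from the centre to √26:
(0m − (−26))² = 26(m² + 1)
m² − 25 = 0, so m = −5 or m = 5.
With m = −5: 5x + y = −2. With m = 5: 5x − y = −48.

5x + y = −2 and 5x − y = −48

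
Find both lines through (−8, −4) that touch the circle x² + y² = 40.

Let a tangent through (−8, −4) have slope m. Its distance from (0, 0) must equal 2√10:
(8m − (4))² = 40(m² + 1)
3m² − 8m − 3 = 0, so m = −1/3 or m = 3.
With m = −1/3: x + 3y = −20. With m = 3: 3x − y = −20.

x + 3y = −20 and 3x − y = −20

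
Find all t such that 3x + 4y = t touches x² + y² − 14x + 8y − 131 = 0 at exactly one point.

The line touches the circle iff its distance from (7, −4) is 14:
|3·7 + 4·(−4) − t| / √25 = 14
|t − (5)| = 14·5, so t = 75 or t = −65.

t = −65 or t = 75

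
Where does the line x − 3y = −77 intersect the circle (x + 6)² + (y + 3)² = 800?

(−26, 17) and (−2, 25)

Substitute y = (77 + x)/3:
10x² + 280x + 520 = 0  ⟹  x² + 28x + 52 = 0
x = −2 or x = −26, giving (−2, 25) and (−26, 17).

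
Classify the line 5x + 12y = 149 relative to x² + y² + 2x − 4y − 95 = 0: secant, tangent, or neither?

tangent

Substituting the line into the circle gives 169x² − 962x + 1369 = 0.
Δ = 925444 − 925444 = 0.
A repeated root: the line is tangent.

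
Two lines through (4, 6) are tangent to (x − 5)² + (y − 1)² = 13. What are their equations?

3x − 2y = 0 and 2x + 3y = 26

Let a tangent through (4, 6) have slope m. Its distance from (5, 1) must equal √13:
[m·(1) − (−5)]² = 13(m² + 1)
6m² − 5m − 6 = 0, so m = 3/2 or m = −2/3.
With m = 3/2: 3x − 2y = 0. With m = −2/3: 2x + 3y = 26.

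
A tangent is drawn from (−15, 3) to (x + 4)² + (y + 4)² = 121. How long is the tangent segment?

With centre O = (−4, −4), |OP|² = 170 and r² = 121.
By the tangent–radius right angle, tangent length = √(|PO|² − r²) = √49 = 7.

7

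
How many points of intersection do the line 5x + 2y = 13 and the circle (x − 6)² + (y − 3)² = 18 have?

Centre (6, 3), r² = 18. Distance² from centre to line = (23)²/29 = 529/29.
Since d² > r², the line lies outside the circle.

0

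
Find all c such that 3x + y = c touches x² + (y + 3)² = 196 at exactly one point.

The line touches the circle iff its distance from (0, −3) is 14:
|3·0 + 1·(−3) − c| / √10 = 14
|c − (−3)| = 14√10.

c = −3 ± 14√10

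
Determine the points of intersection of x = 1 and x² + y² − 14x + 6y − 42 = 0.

(1, −11) and (1, 5)

The line gives x = 1. Substituting into the circle:
y² + 6y − 55 = 0
y = 5 or y = −11, giving (1, 5) and (1, −11).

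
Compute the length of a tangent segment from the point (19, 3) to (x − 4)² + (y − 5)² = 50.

√179

Centre (4, 5), r² = 50. |PO|² = (15)² + (−2)² = 229.
Power of the point: PT² = |PO|² − r² = 179, so PT = √179.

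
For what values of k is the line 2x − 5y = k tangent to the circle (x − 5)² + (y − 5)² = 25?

The line touches the circle iff its distance from (5, 5) is 5:
|2·5 − 5·5 − k| / √29 = 5
|k − (−15)| = 5√29.

k = −15 ± 5√29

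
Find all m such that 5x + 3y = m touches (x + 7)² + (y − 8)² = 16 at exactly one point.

For a tangent, require d(centre, line) = r = 4.
|5·(−7) + 3·8 − m| / √34 = 4
|m − (−11)| = 4√34.

m = −11 ± 4√34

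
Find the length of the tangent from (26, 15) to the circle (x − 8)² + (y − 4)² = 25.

2√105

Centre (8, 4), r² = 25. |PO|² = (18)² + (11)² = 445.
The tangent meets the radius at right angles, so tangent² = |PO|² − r² = 445 − 25 = 420.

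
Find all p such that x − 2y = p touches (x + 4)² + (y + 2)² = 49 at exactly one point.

p = ±7√5

The line touches the circle iff its distance from (−4, −2) is 7:
|1·(−4) − 2·(−2) − p| / √5 = 7
|p| = 7√5.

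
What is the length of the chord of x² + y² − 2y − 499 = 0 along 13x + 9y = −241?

From the line, y = (−241 − 13x)/9. Substituting:
250x² + 6500x + 22000 = 0  ⟹  x² + 26x + 88 = 0
x = −4 or x = −22, giving (−4, −21) and (−22, 5).
|(−4, −21) − (−22, 5)| = √((18)² + (−26)²) = 10√10.

10√10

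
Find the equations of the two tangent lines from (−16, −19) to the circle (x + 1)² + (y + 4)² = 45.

x − 2y = 22 and 2x − y = −13

A line y − (−19) = m(x − (−16)) is tangent when its distance from (−1, −4) is 3√5:
[m·(15) − (15)]² = 45(m² + 1)
2m² − 5m + 2 = 0, so m = 1/2 or m = 2.
Through (−16, −19) these give x − 2y = 22 and 2x − y = −13.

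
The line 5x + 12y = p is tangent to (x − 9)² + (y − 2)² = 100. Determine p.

p = −61 or p = 199

For a tangent, require d(centre, line) = r = 10.
|5·9 + 12·2 − p| / √169 = 10
|p − (69)| = 10·13, so p = 199 or p = −61.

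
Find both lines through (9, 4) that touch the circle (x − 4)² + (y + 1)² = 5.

2x − y = 14 and x − 2y = 1

Write the tangent as mx − y + (4 − m·(9)) = 0 and set its distance from the centre to √5:
(−5m − (−5))² = 5(m² + 1)
2m² − 5m + 2 = 0, so m = 2 or m = 1/2.
With m = 2: 2x − y = 14. With m = 1/2: x − 2y = 1.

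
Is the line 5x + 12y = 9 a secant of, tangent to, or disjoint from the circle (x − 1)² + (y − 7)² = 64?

secant

Substituting the line into the circle gives 169x² + 462x − 3447 = 0.
Discriminant = (462)² − 4·169·(−3447) = 2543616 > 0.
Two real roots: the line is a secant.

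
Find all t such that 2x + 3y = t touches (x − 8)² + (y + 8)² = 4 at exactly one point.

t = −8 ± 2√13

The line touches the circle iff its distance from (8, −8) is 2:
|2·8 + 3·(−8) − t| / √13 = 2
|t − (−8)| = 2√13.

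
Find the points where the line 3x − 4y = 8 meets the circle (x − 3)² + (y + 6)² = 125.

Express y = (−8 + 3x)/4 and substitute into the circle:
25x² − 1600 = 0  ⟹  x² − 64 = 0
x = 8 or x = −8, giving (8, 4) and (−8, −8).

(−8, −8) and (8, 4)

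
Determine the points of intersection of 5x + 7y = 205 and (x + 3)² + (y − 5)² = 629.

(−1, 30) and (20, 15)

Express y = (205 − 5x)/7 and substitute into the circle:
74x² − 1406x − 1480 = 0  ⟹  x² − 19x − 20 = 0
x = 20 or x = −1, giving (20, 15) and (−1, 30).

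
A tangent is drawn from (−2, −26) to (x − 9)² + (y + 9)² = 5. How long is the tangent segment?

Centre (9, −9), r² = 5. |PO|² = (−11)² + (−17)² = 410.
The tangent meets the radius at right angles, so tangent² = |PO|² − r² = 410 − 5 = 405.

9√5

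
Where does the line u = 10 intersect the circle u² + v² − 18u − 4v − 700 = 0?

The line gives u = 10. Substituting into the circle:
v² − 4v − 780 = 0
v = 30 or v = −26, giving (10, 30) and (10, −26).

(10, −26) and (10, 30)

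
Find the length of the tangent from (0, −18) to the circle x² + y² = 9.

3√35

With centre O = (0, 0), |OP|² = 324 and r² = 9.
Power of the point: PT² = |PO|² − r² = 315, so PT = 3√35.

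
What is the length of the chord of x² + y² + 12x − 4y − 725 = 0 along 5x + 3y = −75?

9√34

Centre (−6, 2), r² = 765. Perpendicular distance d from centre to line = |51| / √34 = 51/√34.
Half the chord is √(r² − d²) = √(1377/2), so the full chord is 9√34.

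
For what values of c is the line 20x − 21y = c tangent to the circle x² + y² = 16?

c = −116 or c = 116

For a tangent, require d(centre, line) = r = 4.
|20·0 − 21·0 − c| / √841 = 4
|c| = 4·29, so c = 116 or c = −116.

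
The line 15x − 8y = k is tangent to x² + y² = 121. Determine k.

For a tangent, require d(centre, line) = r = 11.
|15·0 − 8·0 − k| / √289 = 11
|k| = 11·17, so k = 187 or k = −187.

k = −187 or k = 187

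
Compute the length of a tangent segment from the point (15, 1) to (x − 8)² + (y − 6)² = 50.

2√6

The centre is (8, 6) and r = 5√2. The square of the distance from P to the centre is 49 + 25 = 74.
By the tangent–radius right angle, tangent length = √(|PO|² − r²) = √24 = 2√6.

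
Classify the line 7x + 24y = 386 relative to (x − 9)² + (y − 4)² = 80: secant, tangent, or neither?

neither

Substituting the line into the circle gives 625x² − 14428x + 84676 = 0.
Discriminant = (−14428)² − 4·625·(84676) = −3522816 < 0.
No real roots: the line does not meet the circle.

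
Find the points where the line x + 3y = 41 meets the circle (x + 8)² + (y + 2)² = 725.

From the line, y = (41 − x)/3. Substituting:
10x² + 50x − 3740 = 0  ⟹  x² + 5x − 374 = 0
x = 17 or x = −22, giving (17, 8) and (−22, 21).

(−22, 21) and (17, 8)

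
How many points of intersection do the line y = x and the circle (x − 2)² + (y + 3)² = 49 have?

2

Centre (2, −3), r² = 49. Distance² from centre to line = (5)²/2 = 25/2.
Since d² < r², the line cuts the circle twice.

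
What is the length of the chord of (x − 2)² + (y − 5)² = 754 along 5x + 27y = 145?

2√754

Centre (2, 5), r² = 754. Perpendicular distance d from centre to line = |0| / √754 = 0/√754.
Half the chord is √(r² − d²) = √(754), so the full chord is 2√754.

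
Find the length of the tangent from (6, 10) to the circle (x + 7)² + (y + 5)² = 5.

√389

The centre is (−7, −5) and r = √5. The square of the distance from P to the centre is 169 + 225 = 394.
Power of the point: PT² = |PO|² − r² = 389, so PT = √389.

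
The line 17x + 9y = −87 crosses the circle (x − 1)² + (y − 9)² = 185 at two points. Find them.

Substitute y = (−87 − 17x)/9:
370x² + 5550x + 13320 = 0  ⟹  x² + 15x + 36 = 0
x = −3 or x = −12, giving (−3, −4) and (−12, 13).

(−12, 13) and (−3, −4)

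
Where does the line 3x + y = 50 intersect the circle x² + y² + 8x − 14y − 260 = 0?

From the line, y = −3x + 50. Substituting:
10x² − 250x + 1540 = 0  ⟹  x² − 25x + 154 = 0
x = 14 or x = 11, giving (14, 8) and (11, 17).

(11, 17) and (14, 8)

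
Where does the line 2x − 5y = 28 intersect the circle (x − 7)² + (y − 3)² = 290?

Substitute y = (−28 + 2x)/5:
29x² − 522x − 4176 = 0  ⟹  x² − 18x − 144 = 0
x = 24 or x = −6, giving (24, 4) and (−6, −8).

(−6, −8) and (24, 4)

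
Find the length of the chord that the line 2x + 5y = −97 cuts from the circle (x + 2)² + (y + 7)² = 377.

6√29

Centre (−2, −7), r² = 377. Perpendicular distance d from centre to line = |58| / √29 = 58/√29.
Chord = 2√(r² − d²) = 2·√(261) = 6√29.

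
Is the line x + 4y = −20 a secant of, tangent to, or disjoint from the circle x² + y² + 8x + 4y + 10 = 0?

secant

Substituting the line into the circle gives 17x² + 152x + 240 = 0.
Δ = 23104 − 16320 = 6784.
Two real roots: the line is a secant.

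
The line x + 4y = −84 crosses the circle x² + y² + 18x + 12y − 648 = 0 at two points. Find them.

(−36, −12) and (12, −24)

Substitute y = (−84 − x)/4:
17x² + 408x − 7344 = 0  ⟹  x² + 24x − 432 = 0
x = 12 or x = −36, giving (12, −24) and (−36, −12).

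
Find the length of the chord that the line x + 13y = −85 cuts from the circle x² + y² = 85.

From the line, y = (−85 − x)/13. Substituting:
170x² + 170x − 7140 = 0  ⟹  x² + x − 42 = 0
x = 6 or x = −7, giving (6, −7) and (−7, −6).
Chord length = distance between (6, −7) and (−7, −6) = √170 = √170.

√170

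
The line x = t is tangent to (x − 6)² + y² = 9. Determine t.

t = 3 or t = 9

The line touches the circle iff its distance from (6, 0) is 3:
|1·6 + 0·0 − t| / √1 = 3
|t − (6)| = 3, so t = 9 or t = 3.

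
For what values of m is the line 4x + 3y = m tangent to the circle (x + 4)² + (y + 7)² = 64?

m = −77 or m = 3

Tangency holds when the distance from the centre (−4, −7) to the line equals the radius 8:
|4·(−4) + 3·(−7) − m| / √25 = 8
|m − (−37)| = 8·5, so m = 3 or m = −77.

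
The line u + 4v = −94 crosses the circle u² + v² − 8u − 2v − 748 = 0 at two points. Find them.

Substitute v = (−94 − u)/4:
17u² + 68u − 2380 = 0  ⟹  u² + 4u − 140 = 0
u = 10 or u = −14, giving (10, −26) and (−14, −20).

(−14, −20) and (10, −26)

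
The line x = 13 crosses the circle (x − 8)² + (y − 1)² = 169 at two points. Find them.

The line gives x = 13. Substituting into the circle:
y² − 2y − 143 = 0
y = 13 or y = −11, giving (13, 13) and (13, −11).

(13, −11) and (13, 13)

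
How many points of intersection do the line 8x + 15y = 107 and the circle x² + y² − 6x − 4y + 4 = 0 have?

Centre (3, 2), r² = 9. Distance² from centre to line = (−53)²/289 = 2809/289.
Since d² > r², the line lies outside the circle.

0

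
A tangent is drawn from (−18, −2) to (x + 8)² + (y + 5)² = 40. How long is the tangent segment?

The centre is (−8, −5) and r = 2√10. The square of the distance from P to the centre is 100 + 9 = 109.
The tangent meets the radius at right angles, so tangent² = |PO|² − r² = 109 − 40 = 69.

√69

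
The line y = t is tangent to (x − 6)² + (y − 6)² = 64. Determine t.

Tangency holds when the distance from the centre (6, 6) to the line equals the radius 8:
|0·6 + 1·6 − t| / √1 = 8
|t − (6)| = 8, so t = 14 or t = −2.

t = −2 or t = 14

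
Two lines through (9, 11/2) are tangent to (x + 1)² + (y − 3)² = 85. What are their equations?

A line y − (11/2) = m(x − (9)) is tangent when its distance from (−1, 3) is √85:
(−10m − (−5/2))² = 85(m² + 1)
12m² − 40m − 63 = 0, so m = 9/2 or m = −7/6.
With m = 9/2: 9x − 2y = 70. With m = −7/6: 7x + 6y = 96.

9x − 2y = 70 and 7x + 6y = 96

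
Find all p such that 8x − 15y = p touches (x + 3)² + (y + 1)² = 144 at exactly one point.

p = −213 or p = 195

For a tangent, require d(centre, line) = r = 12.
|8·(−3) − 15·(−1) − p| / √289 = 12
|p − (−9)| = 12·17, so p = 195 or p = −213.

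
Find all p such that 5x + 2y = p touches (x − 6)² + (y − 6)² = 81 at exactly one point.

p = 42 ± 9√29

For a tangent, require d(centre, line) = r = 9.
|5·6 + 2·6 − p| / √29 = 9
|p − (42)| = 9√29.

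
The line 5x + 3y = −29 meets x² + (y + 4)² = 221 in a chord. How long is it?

5√34

From the line, y = (−29 − 5x)/3. Substituting:
34x² + 170x − 1700 = 0  ⟹  x² + 5x − 50 = 0
x = 5 or x = −10, giving (5, −18) and (−10, 7).
Chord length = distance between (5, −18) and (−10, 7) = √850 = 5√34.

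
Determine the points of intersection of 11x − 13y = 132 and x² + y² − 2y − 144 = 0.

From the line, y = (−132 + 11x)/13. Substituting:
290x² − 3190x − 3480 = 0  ⟹  x² − 11x − 12 = 0
x = 12 or x = −1, giving (12, 0) and (−1, −11).

(−1, −11) and (12, 0)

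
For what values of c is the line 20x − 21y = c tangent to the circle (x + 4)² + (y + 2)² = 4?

c = −96 or c = 20

For a tangent, require d(centre, line) = r = 2.
|20·(−4) − 21·(−2) − c| / √841 = 2
|c − (−38)| = 2·29, so c = 20 or c = −96.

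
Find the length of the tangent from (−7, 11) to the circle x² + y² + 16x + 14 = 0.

6√2

The centre is (−8, 0) and r = 5√2. The square of the distance from P to the centre is 1 + 121 = 122.
By the tangent–radius right angle, tangent length = √(|PO|² − r²) = √72 = 6√2.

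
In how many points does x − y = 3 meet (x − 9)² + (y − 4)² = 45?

Centre (9, 4), r² = 45. Distance² from centre to line = (2)²/2 = 2.
Since d² < r², the line cuts the circle twice.

2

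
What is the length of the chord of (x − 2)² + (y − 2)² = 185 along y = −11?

8

From the line, y = −11. Substituting:
x² − 4x − 12 = 0
x = 6 or x = −2, giving (6, −11) and (−2, −11).
Chord length = distance between (6, −11) and (−2, −11) = √64 = 8.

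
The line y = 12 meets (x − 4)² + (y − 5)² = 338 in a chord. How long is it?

34

Centre (4, 5), r² = 338. Perpendicular distance d from centre to line = |−7| / √1 = 7.
Half the chord is √(r² − d²) = √(289), so the full chord is 34.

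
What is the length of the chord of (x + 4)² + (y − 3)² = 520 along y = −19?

Centre (−4, 3), r² = 520. Perpendicular distance d from centre to line = |22| / √1 = 22.
Chord = 2√(r² − d²) = 2·√(36) = 12.

12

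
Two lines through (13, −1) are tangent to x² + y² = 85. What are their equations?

A line y − (−1) = m(x − (13)) is tangent when its distance from (0, 0) is √85:
[m·(−13) − (1)]² = 85(m² + 1)
42m² + 13m − 42 = 0, so m = −7/6 or m = 6/7.
Through (13, −1) these give 7x + 6y = 85 and 6x − 7y = 85.

7x + 6y = 85 and 6x − 7y = 85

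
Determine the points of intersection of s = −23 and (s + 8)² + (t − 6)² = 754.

The line gives s = −23. Substituting into the circle:
t² − 12t − 493 = 0
t = 29 or t = −17, giving (−23, 29) and (−23, −17).

(−23, −17) and (−23, 29)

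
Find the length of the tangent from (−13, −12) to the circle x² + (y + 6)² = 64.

√141

Centre (0, −6), r² = 64. |PO|² = (−13)² + (−6)² = 205.
By the tangent–radius right angle, tangent length = √(|PO|² − r²) = √141.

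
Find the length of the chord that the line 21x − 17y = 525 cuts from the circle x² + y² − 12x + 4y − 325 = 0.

√730

Substitute y = (−525 + 21x)/17:
730x² − 24090x + 146000 = 0  ⟹  x² − 33x + 200 = 0
x = 25 or x = 8, giving (25, 0) and (8, −21).
|(25, 0) − (8, −21)| = √((17)² + (21)²) = √730.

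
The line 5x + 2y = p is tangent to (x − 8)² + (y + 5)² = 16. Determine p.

p = 30 ± 4√29

For a tangent, require d(centre, line) = r = 4.
|5·8 + 2·(−5) − p| / √29 = 4
|p − (30)| = 4√29.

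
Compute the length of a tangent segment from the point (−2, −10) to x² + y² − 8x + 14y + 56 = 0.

The centre is (4, −7) and r = 3. The square of the distance from P to the centre is 36 + 9 = 45.
Power of the point: PT² = |PO|² − r² = 36, so PT = 6.

6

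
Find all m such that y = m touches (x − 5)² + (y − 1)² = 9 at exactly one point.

For a tangent, require d(centre, line) = r = 3.
|0·5 + 1·1 − m| / √1 = 3
|m − (1)| = 3, so m = 4 or m = −2.

m = −2 or m = 4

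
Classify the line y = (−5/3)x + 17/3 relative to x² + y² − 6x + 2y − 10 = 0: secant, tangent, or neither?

secant

Centre (3, −1), r² = 20. Distance² from centre to line = (−5)²/34 = 25/34.
Since d² < r², the line cuts the circle twice.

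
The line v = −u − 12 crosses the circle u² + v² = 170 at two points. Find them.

Express v = −u − 12 and substitute into the circle:
2u² + 24u − 26 = 0  ⟹  u² + 12u − 13 = 0
u = 1 or u = −13, giving (1, −13) and (−13, 1).

(−13, 1) and (1, −13)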